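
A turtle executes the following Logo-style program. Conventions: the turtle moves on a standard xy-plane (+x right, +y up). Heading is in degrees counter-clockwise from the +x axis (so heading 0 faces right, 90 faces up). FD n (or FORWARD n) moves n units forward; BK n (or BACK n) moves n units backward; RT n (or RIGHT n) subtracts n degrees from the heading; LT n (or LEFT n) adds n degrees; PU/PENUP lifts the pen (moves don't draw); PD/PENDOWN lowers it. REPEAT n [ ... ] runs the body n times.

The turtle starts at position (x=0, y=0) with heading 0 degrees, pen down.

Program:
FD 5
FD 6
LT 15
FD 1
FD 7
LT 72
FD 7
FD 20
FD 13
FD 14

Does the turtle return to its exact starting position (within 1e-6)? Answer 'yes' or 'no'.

Executing turtle program step by step:
Start: pos=(0,0), heading=0, pen down
FD 5: (0,0) -> (5,0) [heading=0, draw]
FD 6: (5,0) -> (11,0) [heading=0, draw]
LT 15: heading 0 -> 15
FD 1: (11,0) -> (11.966,0.259) [heading=15, draw]
FD 7: (11.966,0.259) -> (18.727,2.071) [heading=15, draw]
LT 72: heading 15 -> 87
FD 7: (18.727,2.071) -> (19.094,9.061) [heading=87, draw]
FD 20: (19.094,9.061) -> (20.14,29.034) [heading=87, draw]
FD 13: (20.14,29.034) -> (20.821,42.016) [heading=87, draw]
FD 14: (20.821,42.016) -> (21.554,55.997) [heading=87, draw]
Final: pos=(21.554,55.997), heading=87, 8 segment(s) drawn

Start position: (0, 0)
Final position: (21.554, 55.997)
Distance = 60.001; >= 1e-6 -> NOT closed

Answer: no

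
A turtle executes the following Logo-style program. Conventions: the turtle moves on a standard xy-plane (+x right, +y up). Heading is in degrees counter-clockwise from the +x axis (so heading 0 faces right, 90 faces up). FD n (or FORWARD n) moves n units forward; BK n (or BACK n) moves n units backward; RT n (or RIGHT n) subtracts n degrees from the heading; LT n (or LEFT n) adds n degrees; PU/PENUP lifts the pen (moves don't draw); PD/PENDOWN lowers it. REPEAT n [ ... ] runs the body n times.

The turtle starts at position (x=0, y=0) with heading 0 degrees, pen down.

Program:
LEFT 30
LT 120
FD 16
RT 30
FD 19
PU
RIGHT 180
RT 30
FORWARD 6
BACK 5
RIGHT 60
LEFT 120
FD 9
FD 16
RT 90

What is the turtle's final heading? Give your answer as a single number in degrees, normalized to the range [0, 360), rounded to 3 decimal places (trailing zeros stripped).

Answer: 240

Derivation:
Executing turtle program step by step:
Start: pos=(0,0), heading=0, pen down
LT 30: heading 0 -> 30
LT 120: heading 30 -> 150
FD 16: (0,0) -> (-13.856,8) [heading=150, draw]
RT 30: heading 150 -> 120
FD 19: (-13.856,8) -> (-23.356,24.454) [heading=120, draw]
PU: pen up
RT 180: heading 120 -> 300
RT 30: heading 300 -> 270
FD 6: (-23.356,24.454) -> (-23.356,18.454) [heading=270, move]
BK 5: (-23.356,18.454) -> (-23.356,23.454) [heading=270, move]
RT 60: heading 270 -> 210
LT 120: heading 210 -> 330
FD 9: (-23.356,23.454) -> (-15.562,18.954) [heading=330, move]
FD 16: (-15.562,18.954) -> (-1.706,10.954) [heading=330, move]
RT 90: heading 330 -> 240
Final: pos=(-1.706,10.954), heading=240, 2 segment(s) drawn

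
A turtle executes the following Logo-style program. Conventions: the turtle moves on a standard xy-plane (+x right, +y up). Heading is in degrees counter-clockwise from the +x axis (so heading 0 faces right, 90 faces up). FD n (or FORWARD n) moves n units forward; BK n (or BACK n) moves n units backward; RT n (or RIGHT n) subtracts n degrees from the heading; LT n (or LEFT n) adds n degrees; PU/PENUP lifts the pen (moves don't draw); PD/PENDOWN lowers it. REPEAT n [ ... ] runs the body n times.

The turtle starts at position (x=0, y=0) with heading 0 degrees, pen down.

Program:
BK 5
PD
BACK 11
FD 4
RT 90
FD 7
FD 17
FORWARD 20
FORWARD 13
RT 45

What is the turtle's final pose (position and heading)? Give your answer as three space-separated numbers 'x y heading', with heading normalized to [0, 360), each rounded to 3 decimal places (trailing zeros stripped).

Answer: -12 -57 225

Derivation:
Executing turtle program step by step:
Start: pos=(0,0), heading=0, pen down
BK 5: (0,0) -> (-5,0) [heading=0, draw]
PD: pen down
BK 11: (-5,0) -> (-16,0) [heading=0, draw]
FD 4: (-16,0) -> (-12,0) [heading=0, draw]
RT 90: heading 0 -> 270
FD 7: (-12,0) -> (-12,-7) [heading=270, draw]
FD 17: (-12,-7) -> (-12,-24) [heading=270, draw]
FD 20: (-12,-24) -> (-12,-44) [heading=270, draw]
FD 13: (-12,-44) -> (-12,-57) [heading=270, draw]
RT 45: heading 270 -> 225
Final: pos=(-12,-57), heading=225, 7 segment(s) drawn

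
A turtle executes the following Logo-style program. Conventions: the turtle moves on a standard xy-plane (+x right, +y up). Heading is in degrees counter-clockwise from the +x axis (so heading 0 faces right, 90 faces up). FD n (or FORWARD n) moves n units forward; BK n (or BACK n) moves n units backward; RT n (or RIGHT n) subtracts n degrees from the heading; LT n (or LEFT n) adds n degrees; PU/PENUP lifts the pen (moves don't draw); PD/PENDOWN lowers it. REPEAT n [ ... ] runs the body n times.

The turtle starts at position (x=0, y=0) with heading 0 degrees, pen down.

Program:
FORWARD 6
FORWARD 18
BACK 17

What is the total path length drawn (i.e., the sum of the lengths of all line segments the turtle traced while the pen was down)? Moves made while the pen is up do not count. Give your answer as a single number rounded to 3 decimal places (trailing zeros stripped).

Answer: 41

Derivation:
Executing turtle program step by step:
Start: pos=(0,0), heading=0, pen down
FD 6: (0,0) -> (6,0) [heading=0, draw]
FD 18: (6,0) -> (24,0) [heading=0, draw]
BK 17: (24,0) -> (7,0) [heading=0, draw]
Final: pos=(7,0), heading=0, 3 segment(s) drawn

Segment lengths:
  seg 1: (0,0) -> (6,0), length = 6
  seg 2: (6,0) -> (24,0), length = 18
  seg 3: (24,0) -> (7,0), length = 17
Total = 41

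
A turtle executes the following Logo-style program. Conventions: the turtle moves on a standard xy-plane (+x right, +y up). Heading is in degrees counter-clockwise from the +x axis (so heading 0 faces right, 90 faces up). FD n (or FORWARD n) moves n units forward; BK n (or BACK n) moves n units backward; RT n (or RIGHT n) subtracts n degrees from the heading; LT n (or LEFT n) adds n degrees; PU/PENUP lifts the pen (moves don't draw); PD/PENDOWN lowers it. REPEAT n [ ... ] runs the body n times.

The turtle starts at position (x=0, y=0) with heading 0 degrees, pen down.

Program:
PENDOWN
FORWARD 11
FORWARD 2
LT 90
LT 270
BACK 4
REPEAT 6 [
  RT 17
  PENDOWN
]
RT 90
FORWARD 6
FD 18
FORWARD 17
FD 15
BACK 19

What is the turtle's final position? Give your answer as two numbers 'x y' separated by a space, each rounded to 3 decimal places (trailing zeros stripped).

Answer: -27.191 7.693

Derivation:
Executing turtle program step by step:
Start: pos=(0,0), heading=0, pen down
PD: pen down
FD 11: (0,0) -> (11,0) [heading=0, draw]
FD 2: (11,0) -> (13,0) [heading=0, draw]
LT 90: heading 0 -> 90
LT 270: heading 90 -> 0
BK 4: (13,0) -> (9,0) [heading=0, draw]
REPEAT 6 [
  -- iteration 1/6 --
  RT 17: heading 0 -> 343
  PD: pen down
  -- iteration 2/6 --
  RT 17: heading 343 -> 326
  PD: pen down
  -- iteration 3/6 --
  RT 17: heading 326 -> 309
  PD: pen down
  -- iteration 4/6 --
  RT 17: heading 309 -> 292
  PD: pen down
  -- iteration 5/6 --
  RT 17: heading 292 -> 275
  PD: pen down
  -- iteration 6/6 --
  RT 17: heading 275 -> 258
  PD: pen down
]
RT 90: heading 258 -> 168
FD 6: (9,0) -> (3.131,1.247) [heading=168, draw]
FD 18: (3.131,1.247) -> (-14.476,4.99) [heading=168, draw]
FD 17: (-14.476,4.99) -> (-31.104,8.524) [heading=168, draw]
FD 15: (-31.104,8.524) -> (-45.776,11.643) [heading=168, draw]
BK 19: (-45.776,11.643) -> (-27.191,7.693) [heading=168, draw]
Final: pos=(-27.191,7.693), heading=168, 8 segment(s) drawn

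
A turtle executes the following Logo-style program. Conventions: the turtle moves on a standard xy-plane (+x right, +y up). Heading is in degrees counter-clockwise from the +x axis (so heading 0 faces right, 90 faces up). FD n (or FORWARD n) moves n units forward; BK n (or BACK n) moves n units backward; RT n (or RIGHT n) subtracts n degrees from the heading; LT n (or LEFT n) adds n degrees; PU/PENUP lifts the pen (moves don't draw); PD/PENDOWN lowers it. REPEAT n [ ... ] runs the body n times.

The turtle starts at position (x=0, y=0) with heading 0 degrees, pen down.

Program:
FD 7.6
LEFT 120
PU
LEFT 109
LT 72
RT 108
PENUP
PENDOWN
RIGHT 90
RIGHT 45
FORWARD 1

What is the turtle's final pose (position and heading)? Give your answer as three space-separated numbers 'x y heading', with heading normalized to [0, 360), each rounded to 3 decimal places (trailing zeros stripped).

Answer: 8.13 0.848 58

Derivation:
Executing turtle program step by step:
Start: pos=(0,0), heading=0, pen down
FD 7.6: (0,0) -> (7.6,0) [heading=0, draw]
LT 120: heading 0 -> 120
PU: pen up
LT 109: heading 120 -> 229
LT 72: heading 229 -> 301
RT 108: heading 301 -> 193
PU: pen up
PD: pen down
RT 90: heading 193 -> 103
RT 45: heading 103 -> 58
FD 1: (7.6,0) -> (8.13,0.848) [heading=58, draw]
Final: pos=(8.13,0.848), heading=58, 2 segment(s) drawn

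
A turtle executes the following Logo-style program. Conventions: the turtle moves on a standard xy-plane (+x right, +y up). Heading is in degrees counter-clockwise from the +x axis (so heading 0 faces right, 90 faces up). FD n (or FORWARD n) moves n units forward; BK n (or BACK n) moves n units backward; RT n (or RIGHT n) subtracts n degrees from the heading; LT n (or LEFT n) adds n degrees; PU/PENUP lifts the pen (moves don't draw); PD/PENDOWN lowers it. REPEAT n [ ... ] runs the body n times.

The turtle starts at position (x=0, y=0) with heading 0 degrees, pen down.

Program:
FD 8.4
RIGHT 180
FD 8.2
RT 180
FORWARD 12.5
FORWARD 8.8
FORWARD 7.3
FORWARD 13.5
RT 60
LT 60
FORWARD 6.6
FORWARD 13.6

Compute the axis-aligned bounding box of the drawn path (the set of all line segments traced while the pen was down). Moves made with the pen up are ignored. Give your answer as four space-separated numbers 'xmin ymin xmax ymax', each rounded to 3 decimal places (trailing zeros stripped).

Executing turtle program step by step:
Start: pos=(0,0), heading=0, pen down
FD 8.4: (0,0) -> (8.4,0) [heading=0, draw]
RT 180: heading 0 -> 180
FD 8.2: (8.4,0) -> (0.2,0) [heading=180, draw]
RT 180: heading 180 -> 0
FD 12.5: (0.2,0) -> (12.7,0) [heading=0, draw]
FD 8.8: (12.7,0) -> (21.5,0) [heading=0, draw]
FD 7.3: (21.5,0) -> (28.8,0) [heading=0, draw]
FD 13.5: (28.8,0) -> (42.3,0) [heading=0, draw]
RT 60: heading 0 -> 300
LT 60: heading 300 -> 0
FD 6.6: (42.3,0) -> (48.9,0) [heading=0, draw]
FD 13.6: (48.9,0) -> (62.5,0) [heading=0, draw]
Final: pos=(62.5,0), heading=0, 8 segment(s) drawn

Segment endpoints: x in {0, 0.2, 8.4, 12.7, 21.5, 28.8, 42.3, 48.9, 62.5}, y in {0, 0, 0, 0, 0, 0, 0, 0}
xmin=0, ymin=0, xmax=62.5, ymax=0

Answer: 0 0 62.5 0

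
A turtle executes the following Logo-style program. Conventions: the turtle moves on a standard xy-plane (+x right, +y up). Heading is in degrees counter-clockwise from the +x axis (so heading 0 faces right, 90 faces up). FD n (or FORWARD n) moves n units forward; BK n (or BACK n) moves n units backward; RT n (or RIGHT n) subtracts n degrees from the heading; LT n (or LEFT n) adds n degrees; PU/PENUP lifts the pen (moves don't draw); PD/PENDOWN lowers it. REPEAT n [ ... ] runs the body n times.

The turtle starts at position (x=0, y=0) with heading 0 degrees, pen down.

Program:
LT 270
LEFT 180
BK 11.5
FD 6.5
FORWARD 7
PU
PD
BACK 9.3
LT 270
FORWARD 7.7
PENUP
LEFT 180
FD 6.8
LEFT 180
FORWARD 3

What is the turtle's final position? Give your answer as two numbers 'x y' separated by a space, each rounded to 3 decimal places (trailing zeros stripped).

Answer: 3.9 -7.3

Derivation:
Executing turtle program step by step:
Start: pos=(0,0), heading=0, pen down
LT 270: heading 0 -> 270
LT 180: heading 270 -> 90
BK 11.5: (0,0) -> (0,-11.5) [heading=90, draw]
FD 6.5: (0,-11.5) -> (0,-5) [heading=90, draw]
FD 7: (0,-5) -> (0,2) [heading=90, draw]
PU: pen up
PD: pen down
BK 9.3: (0,2) -> (0,-7.3) [heading=90, draw]
LT 270: heading 90 -> 0
FD 7.7: (0,-7.3) -> (7.7,-7.3) [heading=0, draw]
PU: pen up
LT 180: heading 0 -> 180
FD 6.8: (7.7,-7.3) -> (0.9,-7.3) [heading=180, move]
LT 180: heading 180 -> 0
FD 3: (0.9,-7.3) -> (3.9,-7.3) [heading=0, move]
Final: pos=(3.9,-7.3), heading=0, 5 segment(s) drawn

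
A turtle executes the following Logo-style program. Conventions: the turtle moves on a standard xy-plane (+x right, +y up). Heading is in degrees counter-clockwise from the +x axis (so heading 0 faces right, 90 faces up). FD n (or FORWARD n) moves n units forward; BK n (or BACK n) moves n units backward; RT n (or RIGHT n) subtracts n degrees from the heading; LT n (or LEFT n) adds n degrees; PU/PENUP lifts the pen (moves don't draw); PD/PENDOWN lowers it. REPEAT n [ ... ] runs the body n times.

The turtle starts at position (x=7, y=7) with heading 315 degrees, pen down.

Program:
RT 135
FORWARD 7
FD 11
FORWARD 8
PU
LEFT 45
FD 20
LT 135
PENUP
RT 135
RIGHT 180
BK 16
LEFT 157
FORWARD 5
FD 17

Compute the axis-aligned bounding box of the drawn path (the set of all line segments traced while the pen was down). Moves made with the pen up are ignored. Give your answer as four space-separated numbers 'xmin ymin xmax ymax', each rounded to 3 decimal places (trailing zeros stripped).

Executing turtle program step by step:
Start: pos=(7,7), heading=315, pen down
RT 135: heading 315 -> 180
FD 7: (7,7) -> (0,7) [heading=180, draw]
FD 11: (0,7) -> (-11,7) [heading=180, draw]
FD 8: (-11,7) -> (-19,7) [heading=180, draw]
PU: pen up
LT 45: heading 180 -> 225
FD 20: (-19,7) -> (-33.142,-7.142) [heading=225, move]
LT 135: heading 225 -> 0
PU: pen up
RT 135: heading 0 -> 225
RT 180: heading 225 -> 45
BK 16: (-33.142,-7.142) -> (-44.456,-18.456) [heading=45, move]
LT 157: heading 45 -> 202
FD 5: (-44.456,-18.456) -> (-49.092,-20.329) [heading=202, move]
FD 17: (-49.092,-20.329) -> (-64.854,-26.697) [heading=202, move]
Final: pos=(-64.854,-26.697), heading=202, 3 segment(s) drawn

Segment endpoints: x in {-19, -11, 0, 7}, y in {7, 7, 7, 7}
xmin=-19, ymin=7, xmax=7, ymax=7

Answer: -19 7 7 7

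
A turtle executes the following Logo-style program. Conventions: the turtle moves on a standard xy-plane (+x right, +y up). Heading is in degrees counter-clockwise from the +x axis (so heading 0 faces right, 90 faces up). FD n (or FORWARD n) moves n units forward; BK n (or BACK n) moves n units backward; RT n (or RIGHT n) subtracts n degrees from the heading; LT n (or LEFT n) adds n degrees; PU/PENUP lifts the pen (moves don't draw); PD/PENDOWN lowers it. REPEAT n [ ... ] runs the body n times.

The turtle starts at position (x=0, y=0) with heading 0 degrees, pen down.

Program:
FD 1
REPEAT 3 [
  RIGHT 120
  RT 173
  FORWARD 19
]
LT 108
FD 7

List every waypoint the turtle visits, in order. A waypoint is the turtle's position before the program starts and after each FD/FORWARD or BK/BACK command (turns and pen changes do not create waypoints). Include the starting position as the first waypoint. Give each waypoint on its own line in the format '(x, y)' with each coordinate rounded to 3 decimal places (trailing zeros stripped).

Executing turtle program step by step:
Start: pos=(0,0), heading=0, pen down
FD 1: (0,0) -> (1,0) [heading=0, draw]
REPEAT 3 [
  -- iteration 1/3 --
  RT 120: heading 0 -> 240
  RT 173: heading 240 -> 67
  FD 19: (1,0) -> (8.424,17.49) [heading=67, draw]
  -- iteration 2/3 --
  RT 120: heading 67 -> 307
  RT 173: heading 307 -> 134
  FD 19: (8.424,17.49) -> (-4.775,31.157) [heading=134, draw]
  -- iteration 3/3 --
  RT 120: heading 134 -> 14
  RT 173: heading 14 -> 201
  FD 19: (-4.775,31.157) -> (-22.513,24.348) [heading=201, draw]
]
LT 108: heading 201 -> 309
FD 7: (-22.513,24.348) -> (-18.107,18.908) [heading=309, draw]
Final: pos=(-18.107,18.908), heading=309, 5 segment(s) drawn
Waypoints (6 total):
(0, 0)
(1, 0)
(8.424, 17.49)
(-4.775, 31.157)
(-22.513, 24.348)
(-18.107, 18.908)

Answer: (0, 0)
(1, 0)
(8.424, 17.49)
(-4.775, 31.157)
(-22.513, 24.348)
(-18.107, 18.908)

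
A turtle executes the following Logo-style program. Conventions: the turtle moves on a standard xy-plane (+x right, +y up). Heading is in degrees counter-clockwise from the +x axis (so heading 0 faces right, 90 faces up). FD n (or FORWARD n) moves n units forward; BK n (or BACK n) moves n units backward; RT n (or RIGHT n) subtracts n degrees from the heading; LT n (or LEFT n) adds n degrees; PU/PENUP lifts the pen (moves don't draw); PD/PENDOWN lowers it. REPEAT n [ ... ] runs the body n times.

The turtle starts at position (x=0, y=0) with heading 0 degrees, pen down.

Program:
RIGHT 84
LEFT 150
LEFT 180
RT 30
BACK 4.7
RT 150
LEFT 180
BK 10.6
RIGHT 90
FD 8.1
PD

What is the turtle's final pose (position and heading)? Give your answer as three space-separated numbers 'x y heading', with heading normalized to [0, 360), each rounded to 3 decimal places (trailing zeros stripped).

Answer: 0.714 15.741 156

Derivation:
Executing turtle program step by step:
Start: pos=(0,0), heading=0, pen down
RT 84: heading 0 -> 276
LT 150: heading 276 -> 66
LT 180: heading 66 -> 246
RT 30: heading 246 -> 216
BK 4.7: (0,0) -> (3.802,2.763) [heading=216, draw]
RT 150: heading 216 -> 66
LT 180: heading 66 -> 246
BK 10.6: (3.802,2.763) -> (8.114,12.446) [heading=246, draw]
RT 90: heading 246 -> 156
FD 8.1: (8.114,12.446) -> (0.714,15.741) [heading=156, draw]
PD: pen down
Final: pos=(0.714,15.741), heading=156, 3 segment(s) drawn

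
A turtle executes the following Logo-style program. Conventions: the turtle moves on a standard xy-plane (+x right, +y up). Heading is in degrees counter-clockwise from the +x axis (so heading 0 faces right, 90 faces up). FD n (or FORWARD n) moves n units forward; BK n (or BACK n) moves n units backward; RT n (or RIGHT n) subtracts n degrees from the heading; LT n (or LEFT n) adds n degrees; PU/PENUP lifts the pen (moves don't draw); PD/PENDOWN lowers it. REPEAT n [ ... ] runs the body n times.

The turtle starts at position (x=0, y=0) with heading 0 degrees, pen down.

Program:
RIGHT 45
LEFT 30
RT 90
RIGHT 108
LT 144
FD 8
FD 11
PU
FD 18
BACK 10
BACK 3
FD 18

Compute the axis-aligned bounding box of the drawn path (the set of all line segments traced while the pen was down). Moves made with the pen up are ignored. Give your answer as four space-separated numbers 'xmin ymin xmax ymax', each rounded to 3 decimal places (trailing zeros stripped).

Answer: 0 -17.738 6.809 0

Derivation:
Executing turtle program step by step:
Start: pos=(0,0), heading=0, pen down
RT 45: heading 0 -> 315
LT 30: heading 315 -> 345
RT 90: heading 345 -> 255
RT 108: heading 255 -> 147
LT 144: heading 147 -> 291
FD 8: (0,0) -> (2.867,-7.469) [heading=291, draw]
FD 11: (2.867,-7.469) -> (6.809,-17.738) [heading=291, draw]
PU: pen up
FD 18: (6.809,-17.738) -> (13.26,-34.542) [heading=291, move]
BK 10: (13.26,-34.542) -> (9.676,-25.207) [heading=291, move]
BK 3: (9.676,-25.207) -> (8.601,-22.406) [heading=291, move]
FD 18: (8.601,-22.406) -> (15.051,-39.21) [heading=291, move]
Final: pos=(15.051,-39.21), heading=291, 2 segment(s) drawn

Segment endpoints: x in {0, 2.867, 6.809}, y in {-17.738, -7.469, 0}
xmin=0, ymin=-17.738, xmax=6.809, ymax=0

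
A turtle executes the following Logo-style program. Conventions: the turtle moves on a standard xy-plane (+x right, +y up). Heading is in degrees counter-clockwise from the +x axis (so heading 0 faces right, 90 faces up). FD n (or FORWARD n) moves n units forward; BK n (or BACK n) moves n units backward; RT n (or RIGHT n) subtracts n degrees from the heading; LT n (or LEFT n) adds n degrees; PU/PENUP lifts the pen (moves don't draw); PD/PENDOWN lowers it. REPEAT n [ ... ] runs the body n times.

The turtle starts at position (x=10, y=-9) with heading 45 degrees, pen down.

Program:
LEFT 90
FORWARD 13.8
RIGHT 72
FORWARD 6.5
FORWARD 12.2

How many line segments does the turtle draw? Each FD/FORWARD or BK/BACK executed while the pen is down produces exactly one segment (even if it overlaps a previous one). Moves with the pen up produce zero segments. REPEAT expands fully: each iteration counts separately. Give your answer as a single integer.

Executing turtle program step by step:
Start: pos=(10,-9), heading=45, pen down
LT 90: heading 45 -> 135
FD 13.8: (10,-9) -> (0.242,0.758) [heading=135, draw]
RT 72: heading 135 -> 63
FD 6.5: (0.242,0.758) -> (3.193,6.55) [heading=63, draw]
FD 12.2: (3.193,6.55) -> (8.732,17.42) [heading=63, draw]
Final: pos=(8.732,17.42), heading=63, 3 segment(s) drawn
Segments drawn: 3

Answer: 3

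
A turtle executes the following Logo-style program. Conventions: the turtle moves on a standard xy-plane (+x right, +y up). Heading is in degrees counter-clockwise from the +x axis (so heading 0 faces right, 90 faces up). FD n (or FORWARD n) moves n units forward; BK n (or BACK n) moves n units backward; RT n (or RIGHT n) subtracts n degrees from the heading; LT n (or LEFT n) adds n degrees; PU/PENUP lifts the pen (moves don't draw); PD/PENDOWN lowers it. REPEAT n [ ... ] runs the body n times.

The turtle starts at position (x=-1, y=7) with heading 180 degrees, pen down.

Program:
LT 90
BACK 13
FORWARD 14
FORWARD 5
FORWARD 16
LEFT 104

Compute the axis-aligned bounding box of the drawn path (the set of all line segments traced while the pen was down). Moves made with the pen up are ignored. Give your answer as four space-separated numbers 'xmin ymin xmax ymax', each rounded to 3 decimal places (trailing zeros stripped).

Executing turtle program step by step:
Start: pos=(-1,7), heading=180, pen down
LT 90: heading 180 -> 270
BK 13: (-1,7) -> (-1,20) [heading=270, draw]
FD 14: (-1,20) -> (-1,6) [heading=270, draw]
FD 5: (-1,6) -> (-1,1) [heading=270, draw]
FD 16: (-1,1) -> (-1,-15) [heading=270, draw]
LT 104: heading 270 -> 14
Final: pos=(-1,-15), heading=14, 4 segment(s) drawn

Segment endpoints: x in {-1, -1, -1, -1, -1}, y in {-15, 1, 6, 7, 20}
xmin=-1, ymin=-15, xmax=-1, ymax=20

Answer: -1 -15 -1 20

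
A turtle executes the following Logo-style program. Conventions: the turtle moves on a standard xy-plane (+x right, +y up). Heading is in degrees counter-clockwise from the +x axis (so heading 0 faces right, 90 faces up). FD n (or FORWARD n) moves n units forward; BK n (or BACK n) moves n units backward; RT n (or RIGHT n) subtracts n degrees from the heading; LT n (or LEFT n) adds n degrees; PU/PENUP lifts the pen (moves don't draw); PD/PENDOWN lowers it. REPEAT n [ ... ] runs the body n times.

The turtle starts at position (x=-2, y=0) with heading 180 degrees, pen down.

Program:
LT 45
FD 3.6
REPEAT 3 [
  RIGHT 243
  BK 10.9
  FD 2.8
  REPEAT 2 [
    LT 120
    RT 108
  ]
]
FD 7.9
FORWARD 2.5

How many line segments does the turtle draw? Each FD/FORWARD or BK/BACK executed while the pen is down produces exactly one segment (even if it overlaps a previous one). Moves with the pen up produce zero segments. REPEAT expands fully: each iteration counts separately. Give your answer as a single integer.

Answer: 9

Derivation:
Executing turtle program step by step:
Start: pos=(-2,0), heading=180, pen down
LT 45: heading 180 -> 225
FD 3.6: (-2,0) -> (-4.546,-2.546) [heading=225, draw]
REPEAT 3 [
  -- iteration 1/3 --
  RT 243: heading 225 -> 342
  BK 10.9: (-4.546,-2.546) -> (-14.912,0.823) [heading=342, draw]
  FD 2.8: (-14.912,0.823) -> (-12.249,-0.043) [heading=342, draw]
  REPEAT 2 [
    -- iteration 1/2 --
    LT 120: heading 342 -> 102
    RT 108: heading 102 -> 354
    -- iteration 2/2 --
    LT 120: heading 354 -> 114
    RT 108: heading 114 -> 6
  ]
  -- iteration 2/3 --
  RT 243: heading 6 -> 123
  BK 10.9: (-12.249,-0.043) -> (-6.313,-9.184) [heading=123, draw]
  FD 2.8: (-6.313,-9.184) -> (-7.838,-6.836) [heading=123, draw]
  REPEAT 2 [
    -- iteration 1/2 --
    LT 120: heading 123 -> 243
    RT 108: heading 243 -> 135
    -- iteration 2/2 --
    LT 120: heading 135 -> 255
    RT 108: heading 255 -> 147
  ]
  -- iteration 3/3 --
  RT 243: heading 147 -> 264
  BK 10.9: (-7.838,-6.836) -> (-6.698,4.005) [heading=264, draw]
  FD 2.8: (-6.698,4.005) -> (-6.991,1.22) [heading=264, draw]
  REPEAT 2 [
    -- iteration 1/2 --
    LT 120: heading 264 -> 24
    RT 108: heading 24 -> 276
    -- iteration 2/2 --
    LT 120: heading 276 -> 36
    RT 108: heading 36 -> 288
  ]
]
FD 7.9: (-6.991,1.22) -> (-4.55,-6.293) [heading=288, draw]
FD 2.5: (-4.55,-6.293) -> (-3.777,-8.671) [heading=288, draw]
Final: pos=(-3.777,-8.671), heading=288, 9 segment(s) drawn
Segments drawn: 9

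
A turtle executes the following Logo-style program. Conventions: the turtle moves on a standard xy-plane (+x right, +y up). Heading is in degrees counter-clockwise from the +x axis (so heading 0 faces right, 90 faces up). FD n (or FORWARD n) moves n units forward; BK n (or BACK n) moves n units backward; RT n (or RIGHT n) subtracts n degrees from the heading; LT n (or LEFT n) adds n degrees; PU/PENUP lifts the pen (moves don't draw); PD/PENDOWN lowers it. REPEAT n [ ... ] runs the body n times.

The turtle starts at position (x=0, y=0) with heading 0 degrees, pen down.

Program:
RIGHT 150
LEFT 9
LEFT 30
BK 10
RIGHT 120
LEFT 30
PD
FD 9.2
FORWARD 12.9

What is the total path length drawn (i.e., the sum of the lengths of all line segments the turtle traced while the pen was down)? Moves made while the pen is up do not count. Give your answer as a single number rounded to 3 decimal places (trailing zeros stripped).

Answer: 32.1

Derivation:
Executing turtle program step by step:
Start: pos=(0,0), heading=0, pen down
RT 150: heading 0 -> 210
LT 9: heading 210 -> 219
LT 30: heading 219 -> 249
BK 10: (0,0) -> (3.584,9.336) [heading=249, draw]
RT 120: heading 249 -> 129
LT 30: heading 129 -> 159
PD: pen down
FD 9.2: (3.584,9.336) -> (-5.005,12.633) [heading=159, draw]
FD 12.9: (-5.005,12.633) -> (-17.048,17.256) [heading=159, draw]
Final: pos=(-17.048,17.256), heading=159, 3 segment(s) drawn

Segment lengths:
  seg 1: (0,0) -> (3.584,9.336), length = 10
  seg 2: (3.584,9.336) -> (-5.005,12.633), length = 9.2
  seg 3: (-5.005,12.633) -> (-17.048,17.256), length = 12.9
Total = 32.1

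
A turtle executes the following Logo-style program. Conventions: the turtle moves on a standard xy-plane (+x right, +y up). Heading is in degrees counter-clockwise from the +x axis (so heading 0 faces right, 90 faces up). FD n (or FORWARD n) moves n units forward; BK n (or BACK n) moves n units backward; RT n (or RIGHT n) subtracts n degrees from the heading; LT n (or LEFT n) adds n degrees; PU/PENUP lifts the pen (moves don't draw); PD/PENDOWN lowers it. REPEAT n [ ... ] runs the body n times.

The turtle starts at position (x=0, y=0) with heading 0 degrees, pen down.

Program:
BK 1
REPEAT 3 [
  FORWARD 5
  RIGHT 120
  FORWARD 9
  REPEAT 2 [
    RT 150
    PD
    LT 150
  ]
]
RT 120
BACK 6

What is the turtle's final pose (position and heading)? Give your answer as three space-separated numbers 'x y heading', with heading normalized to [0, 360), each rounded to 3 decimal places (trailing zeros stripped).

Answer: 2 5.196 240

Derivation:
Executing turtle program step by step:
Start: pos=(0,0), heading=0, pen down
BK 1: (0,0) -> (-1,0) [heading=0, draw]
REPEAT 3 [
  -- iteration 1/3 --
  FD 5: (-1,0) -> (4,0) [heading=0, draw]
  RT 120: heading 0 -> 240
  FD 9: (4,0) -> (-0.5,-7.794) [heading=240, draw]
  REPEAT 2 [
    -- iteration 1/2 --
    RT 150: heading 240 -> 90
    PD: pen down
    LT 150: heading 90 -> 240
    -- iteration 2/2 --
    RT 150: heading 240 -> 90
    PD: pen down
    LT 150: heading 90 -> 240
  ]
  -- iteration 2/3 --
  FD 5: (-0.5,-7.794) -> (-3,-12.124) [heading=240, draw]
  RT 120: heading 240 -> 120
  FD 9: (-3,-12.124) -> (-7.5,-4.33) [heading=120, draw]
  REPEAT 2 [
    -- iteration 1/2 --
    RT 150: heading 120 -> 330
    PD: pen down
    LT 150: heading 330 -> 120
    -- iteration 2/2 --
    RT 150: heading 120 -> 330
    PD: pen down
    LT 150: heading 330 -> 120
  ]
  -- iteration 3/3 --
  FD 5: (-7.5,-4.33) -> (-10,0) [heading=120, draw]
  RT 120: heading 120 -> 0
  FD 9: (-10,0) -> (-1,0) [heading=0, draw]
  REPEAT 2 [
    -- iteration 1/2 --
    RT 150: heading 0 -> 210
    PD: pen down
    LT 150: heading 210 -> 0
    -- iteration 2/2 --
    RT 150: heading 0 -> 210
    PD: pen down
    LT 150: heading 210 -> 0
  ]
]
RT 120: heading 0 -> 240
BK 6: (-1,0) -> (2,5.196) [heading=240, draw]
Final: pos=(2,5.196), heading=240, 8 segment(s) drawn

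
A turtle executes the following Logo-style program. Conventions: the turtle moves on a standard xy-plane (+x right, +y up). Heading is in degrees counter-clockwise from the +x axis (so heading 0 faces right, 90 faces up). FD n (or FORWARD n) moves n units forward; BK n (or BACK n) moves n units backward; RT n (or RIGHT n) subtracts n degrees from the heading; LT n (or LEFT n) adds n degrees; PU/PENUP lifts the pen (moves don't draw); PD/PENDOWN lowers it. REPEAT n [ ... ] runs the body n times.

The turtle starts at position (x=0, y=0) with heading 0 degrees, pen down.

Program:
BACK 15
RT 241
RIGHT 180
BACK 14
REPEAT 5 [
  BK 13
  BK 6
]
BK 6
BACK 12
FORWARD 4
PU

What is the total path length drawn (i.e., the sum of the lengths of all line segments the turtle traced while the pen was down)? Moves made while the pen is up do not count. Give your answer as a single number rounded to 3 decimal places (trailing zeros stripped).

Answer: 146

Derivation:
Executing turtle program step by step:
Start: pos=(0,0), heading=0, pen down
BK 15: (0,0) -> (-15,0) [heading=0, draw]
RT 241: heading 0 -> 119
RT 180: heading 119 -> 299
BK 14: (-15,0) -> (-21.787,12.245) [heading=299, draw]
REPEAT 5 [
  -- iteration 1/5 --
  BK 13: (-21.787,12.245) -> (-28.09,23.615) [heading=299, draw]
  BK 6: (-28.09,23.615) -> (-30.999,28.862) [heading=299, draw]
  -- iteration 2/5 --
  BK 13: (-30.999,28.862) -> (-37.301,40.233) [heading=299, draw]
  BK 6: (-37.301,40.233) -> (-40.21,45.48) [heading=299, draw]
  -- iteration 3/5 --
  BK 13: (-40.21,45.48) -> (-46.513,56.85) [heading=299, draw]
  BK 6: (-46.513,56.85) -> (-49.421,62.098) [heading=299, draw]
  -- iteration 4/5 --
  BK 13: (-49.421,62.098) -> (-55.724,73.468) [heading=299, draw]
  BK 6: (-55.724,73.468) -> (-58.633,78.716) [heading=299, draw]
  -- iteration 5/5 --
  BK 13: (-58.633,78.716) -> (-64.935,90.086) [heading=299, draw]
  BK 6: (-64.935,90.086) -> (-67.844,95.334) [heading=299, draw]
]
BK 6: (-67.844,95.334) -> (-70.753,100.581) [heading=299, draw]
BK 12: (-70.753,100.581) -> (-76.571,111.077) [heading=299, draw]
FD 4: (-76.571,111.077) -> (-74.632,107.578) [heading=299, draw]
PU: pen up
Final: pos=(-74.632,107.578), heading=299, 15 segment(s) drawn

Segment lengths:
  seg 1: (0,0) -> (-15,0), length = 15
  seg 2: (-15,0) -> (-21.787,12.245), length = 14
  seg 3: (-21.787,12.245) -> (-28.09,23.615), length = 13
  seg 4: (-28.09,23.615) -> (-30.999,28.862), length = 6
  seg 5: (-30.999,28.862) -> (-37.301,40.233), length = 13
  seg 6: (-37.301,40.233) -> (-40.21,45.48), length = 6
  seg 7: (-40.21,45.48) -> (-46.513,56.85), length = 13
  seg 8: (-46.513,56.85) -> (-49.421,62.098), length = 6
  seg 9: (-49.421,62.098) -> (-55.724,73.468), length = 13
  seg 10: (-55.724,73.468) -> (-58.633,78.716), length = 6
  seg 11: (-58.633,78.716) -> (-64.935,90.086), length = 13
  seg 12: (-64.935,90.086) -> (-67.844,95.334), length = 6
  seg 13: (-67.844,95.334) -> (-70.753,100.581), length = 6
  seg 14: (-70.753,100.581) -> (-76.571,111.077), length = 12
  seg 15: (-76.571,111.077) -> (-74.632,107.578), length = 4
Total = 146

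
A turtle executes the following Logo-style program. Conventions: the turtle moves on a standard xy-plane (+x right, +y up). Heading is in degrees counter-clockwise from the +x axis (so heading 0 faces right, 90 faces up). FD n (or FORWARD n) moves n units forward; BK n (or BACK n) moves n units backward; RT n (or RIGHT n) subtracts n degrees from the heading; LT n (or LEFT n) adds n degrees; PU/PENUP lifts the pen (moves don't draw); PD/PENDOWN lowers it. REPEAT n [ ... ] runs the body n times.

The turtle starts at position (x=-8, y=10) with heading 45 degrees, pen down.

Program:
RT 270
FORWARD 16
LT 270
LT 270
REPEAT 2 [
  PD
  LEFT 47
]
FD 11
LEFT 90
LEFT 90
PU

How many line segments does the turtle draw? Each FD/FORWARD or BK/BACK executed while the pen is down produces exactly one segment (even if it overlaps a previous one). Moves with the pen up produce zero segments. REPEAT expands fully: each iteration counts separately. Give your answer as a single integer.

Executing turtle program step by step:
Start: pos=(-8,10), heading=45, pen down
RT 270: heading 45 -> 135
FD 16: (-8,10) -> (-19.314,21.314) [heading=135, draw]
LT 270: heading 135 -> 45
LT 270: heading 45 -> 315
REPEAT 2 [
  -- iteration 1/2 --
  PD: pen down
  LT 47: heading 315 -> 2
  -- iteration 2/2 --
  PD: pen down
  LT 47: heading 2 -> 49
]
FD 11: (-19.314,21.314) -> (-12.097,29.616) [heading=49, draw]
LT 90: heading 49 -> 139
LT 90: heading 139 -> 229
PU: pen up
Final: pos=(-12.097,29.616), heading=229, 2 segment(s) drawn
Segments drawn: 2

Answer: 2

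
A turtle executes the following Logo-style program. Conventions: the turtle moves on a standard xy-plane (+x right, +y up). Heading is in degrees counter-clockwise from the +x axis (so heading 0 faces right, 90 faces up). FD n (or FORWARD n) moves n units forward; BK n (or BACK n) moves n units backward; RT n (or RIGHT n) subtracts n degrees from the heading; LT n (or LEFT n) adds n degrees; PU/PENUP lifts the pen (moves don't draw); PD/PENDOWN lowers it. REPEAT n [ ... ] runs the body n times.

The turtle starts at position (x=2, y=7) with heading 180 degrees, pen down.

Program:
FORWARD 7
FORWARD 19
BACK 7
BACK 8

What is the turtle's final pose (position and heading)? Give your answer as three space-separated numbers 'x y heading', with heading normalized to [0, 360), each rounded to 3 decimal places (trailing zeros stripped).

Answer: -9 7 180

Derivation:
Executing turtle program step by step:
Start: pos=(2,7), heading=180, pen down
FD 7: (2,7) -> (-5,7) [heading=180, draw]
FD 19: (-5,7) -> (-24,7) [heading=180, draw]
BK 7: (-24,7) -> (-17,7) [heading=180, draw]
BK 8: (-17,7) -> (-9,7) [heading=180, draw]
Final: pos=(-9,7), heading=180, 4 segment(s) drawn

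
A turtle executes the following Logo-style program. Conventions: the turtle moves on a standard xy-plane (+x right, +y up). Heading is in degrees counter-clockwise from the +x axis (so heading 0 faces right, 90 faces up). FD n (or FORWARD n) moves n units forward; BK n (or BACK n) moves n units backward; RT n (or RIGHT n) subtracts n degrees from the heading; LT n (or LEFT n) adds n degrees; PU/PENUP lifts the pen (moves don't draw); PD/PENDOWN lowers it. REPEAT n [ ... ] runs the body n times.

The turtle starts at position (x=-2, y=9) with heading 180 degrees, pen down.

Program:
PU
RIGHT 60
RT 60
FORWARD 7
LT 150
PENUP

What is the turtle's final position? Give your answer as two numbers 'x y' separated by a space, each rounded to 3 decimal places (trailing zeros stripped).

Answer: 1.5 15.062

Derivation:
Executing turtle program step by step:
Start: pos=(-2,9), heading=180, pen down
PU: pen up
RT 60: heading 180 -> 120
RT 60: heading 120 -> 60
FD 7: (-2,9) -> (1.5,15.062) [heading=60, move]
LT 150: heading 60 -> 210
PU: pen up
Final: pos=(1.5,15.062), heading=210, 0 segment(s) drawn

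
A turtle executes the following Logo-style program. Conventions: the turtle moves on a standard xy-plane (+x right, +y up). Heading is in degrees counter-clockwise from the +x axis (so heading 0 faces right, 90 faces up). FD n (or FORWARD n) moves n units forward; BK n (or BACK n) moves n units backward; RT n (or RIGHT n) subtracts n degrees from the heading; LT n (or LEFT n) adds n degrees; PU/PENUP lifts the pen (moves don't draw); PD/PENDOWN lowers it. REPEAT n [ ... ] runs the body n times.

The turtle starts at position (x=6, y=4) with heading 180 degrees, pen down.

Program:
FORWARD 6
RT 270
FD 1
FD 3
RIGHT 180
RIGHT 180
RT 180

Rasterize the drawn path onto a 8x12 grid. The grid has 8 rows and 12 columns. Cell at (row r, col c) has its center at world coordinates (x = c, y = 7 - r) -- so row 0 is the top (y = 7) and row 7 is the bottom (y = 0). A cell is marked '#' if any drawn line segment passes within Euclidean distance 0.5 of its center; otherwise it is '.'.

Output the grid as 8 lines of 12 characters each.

Segment 0: (6,4) -> (0,4)
Segment 1: (0,4) -> (0,3)
Segment 2: (0,3) -> (0,0)

Answer: ............
............
............
#######.....
#...........
#...........
#...........
#...........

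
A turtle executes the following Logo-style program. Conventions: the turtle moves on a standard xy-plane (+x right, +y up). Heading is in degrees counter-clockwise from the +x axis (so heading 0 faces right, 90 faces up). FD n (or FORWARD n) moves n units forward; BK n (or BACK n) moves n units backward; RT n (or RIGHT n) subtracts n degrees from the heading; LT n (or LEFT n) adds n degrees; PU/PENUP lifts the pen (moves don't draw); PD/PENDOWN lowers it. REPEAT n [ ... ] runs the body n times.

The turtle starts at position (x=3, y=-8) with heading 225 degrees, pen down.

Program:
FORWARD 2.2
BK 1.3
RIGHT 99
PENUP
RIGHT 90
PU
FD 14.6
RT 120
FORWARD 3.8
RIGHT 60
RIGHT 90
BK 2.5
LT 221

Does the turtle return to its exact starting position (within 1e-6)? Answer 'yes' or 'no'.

Answer: no

Derivation:
Executing turtle program step by step:
Start: pos=(3,-8), heading=225, pen down
FD 2.2: (3,-8) -> (1.444,-9.556) [heading=225, draw]
BK 1.3: (1.444,-9.556) -> (2.364,-8.636) [heading=225, draw]
RT 99: heading 225 -> 126
PU: pen up
RT 90: heading 126 -> 36
PU: pen up
FD 14.6: (2.364,-8.636) -> (14.175,-0.055) [heading=36, move]
RT 120: heading 36 -> 276
FD 3.8: (14.175,-0.055) -> (14.572,-3.834) [heading=276, move]
RT 60: heading 276 -> 216
RT 90: heading 216 -> 126
BK 2.5: (14.572,-3.834) -> (16.042,-5.856) [heading=126, move]
LT 221: heading 126 -> 347
Final: pos=(16.042,-5.856), heading=347, 2 segment(s) drawn

Start position: (3, -8)
Final position: (16.042, -5.856)
Distance = 13.217; >= 1e-6 -> NOT closed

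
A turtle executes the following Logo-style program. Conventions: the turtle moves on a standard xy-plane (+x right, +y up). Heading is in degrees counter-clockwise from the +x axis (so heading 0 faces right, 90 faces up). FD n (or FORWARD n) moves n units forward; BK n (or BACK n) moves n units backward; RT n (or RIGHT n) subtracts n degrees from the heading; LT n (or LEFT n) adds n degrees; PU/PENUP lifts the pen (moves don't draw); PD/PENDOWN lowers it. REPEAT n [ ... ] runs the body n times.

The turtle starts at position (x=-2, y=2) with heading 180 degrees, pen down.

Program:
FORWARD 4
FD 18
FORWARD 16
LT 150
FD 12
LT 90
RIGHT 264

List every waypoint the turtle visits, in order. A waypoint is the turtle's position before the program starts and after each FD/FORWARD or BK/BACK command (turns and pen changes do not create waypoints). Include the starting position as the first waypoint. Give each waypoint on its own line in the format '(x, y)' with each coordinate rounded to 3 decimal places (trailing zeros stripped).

Answer: (-2, 2)
(-6, 2)
(-24, 2)
(-40, 2)
(-29.608, -4)

Derivation:
Executing turtle program step by step:
Start: pos=(-2,2), heading=180, pen down
FD 4: (-2,2) -> (-6,2) [heading=180, draw]
FD 18: (-6,2) -> (-24,2) [heading=180, draw]
FD 16: (-24,2) -> (-40,2) [heading=180, draw]
LT 150: heading 180 -> 330
FD 12: (-40,2) -> (-29.608,-4) [heading=330, draw]
LT 90: heading 330 -> 60
RT 264: heading 60 -> 156
Final: pos=(-29.608,-4), heading=156, 4 segment(s) drawn
Waypoints (5 total):
(-2, 2)
(-6, 2)
(-24, 2)
(-40, 2)
(-29.608, -4)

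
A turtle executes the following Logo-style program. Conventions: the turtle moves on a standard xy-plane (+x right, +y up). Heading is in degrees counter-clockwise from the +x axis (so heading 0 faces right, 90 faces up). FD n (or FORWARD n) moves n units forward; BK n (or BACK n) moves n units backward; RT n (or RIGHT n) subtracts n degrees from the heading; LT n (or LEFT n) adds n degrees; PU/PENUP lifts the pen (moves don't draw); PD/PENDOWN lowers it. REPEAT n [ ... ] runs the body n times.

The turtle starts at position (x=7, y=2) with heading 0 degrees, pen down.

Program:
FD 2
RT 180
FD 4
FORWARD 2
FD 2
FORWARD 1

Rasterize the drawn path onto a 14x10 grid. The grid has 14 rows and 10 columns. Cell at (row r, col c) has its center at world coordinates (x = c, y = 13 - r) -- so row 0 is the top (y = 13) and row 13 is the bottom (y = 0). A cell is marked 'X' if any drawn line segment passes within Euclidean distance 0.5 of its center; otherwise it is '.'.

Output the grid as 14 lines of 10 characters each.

Answer: ..........
..........
..........
..........
..........
..........
..........
..........
..........
..........
..........
XXXXXXXXXX
..........
..........

Derivation:
Segment 0: (7,2) -> (9,2)
Segment 1: (9,2) -> (5,2)
Segment 2: (5,2) -> (3,2)
Segment 3: (3,2) -> (1,2)
Segment 4: (1,2) -> (0,2)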